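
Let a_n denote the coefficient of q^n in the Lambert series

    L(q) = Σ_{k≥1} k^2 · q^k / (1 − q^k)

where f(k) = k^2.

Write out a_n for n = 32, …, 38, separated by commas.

q^32  k|32↦f(k): 1:1 2:4 4:16 8:64 16:256 32:1024  a_32=1365
[q^33] f(1)=1,f(3)=9,f(11)=121,f(33)=1089 ⇒ 1220
q^34  k|34↦f(k): 1:1 2:4 17:289 34:1156  a_34=1450
d|35:{1,5,7,35}  Σf=1+25+49+1225=1300
q^36  k|36↦f(k): 1:1 2:4 3:9 4:16 6:36 9:81 12:144 18:324 36:1296  a_36=1911
n=37: 37·1 1·37  f→[1369+1]=1370
[q^38] f(1)=1,f(2)=4,f(19)=361,f(38)=1444 ⇒ 1810

1365, 1220, 1450, 1300, 1911, 1370, 1810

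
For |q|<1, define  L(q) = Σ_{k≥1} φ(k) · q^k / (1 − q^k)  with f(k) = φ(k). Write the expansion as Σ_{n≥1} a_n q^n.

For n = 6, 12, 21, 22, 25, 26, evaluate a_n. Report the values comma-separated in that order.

d|6:{1,2,3,6}  Σφ=1+1+2+2=6
d|12:{12,6,4,3,2,1}  Σφ=4+2+2+2+1+1=12
[q^21] φ(21)=12,φ(7)=6,φ(3)=2,φ(1)=1 ⇒ 21
q^22  k|22↦φ(k): 22:10 11:10 2:1 1:1  a_22=22
q^25  k|25↦φ(k): 1:1 5:4 25:20  a_25=25
n=26: 26·1 13·2 2·13 1·26  φ→[12+12+1+1]=26

6, 12, 21, 22, 25, 26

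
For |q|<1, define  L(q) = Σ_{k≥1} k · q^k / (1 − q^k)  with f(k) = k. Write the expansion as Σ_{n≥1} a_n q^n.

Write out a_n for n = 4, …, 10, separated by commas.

7, 6, 12, 8, 15, 13, 18

q^4  k|4↦f(k): 4:4 2:2 1:1  a_4=7
[q^5] f(1)=1,f(5)=5 ⇒ 6
[q^6] f(6)=6,f(3)=3,f(2)=2,f(1)=1 ⇒ 12
n=7: 7·1 1·7  f→[7+1]=8
d|8:{1,2,4,8}  Σf=1+2+4+8=15
q^9  k|9↦f(k): 1:1 3:3 9:9  a_9=13
[q^10] f(10)=10,f(5)=5,f(2)=2,f(1)=1 ⇒ 18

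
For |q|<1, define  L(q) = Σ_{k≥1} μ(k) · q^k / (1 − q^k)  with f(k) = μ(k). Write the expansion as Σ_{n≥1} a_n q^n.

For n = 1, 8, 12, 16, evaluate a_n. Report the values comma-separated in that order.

d|1:{1}  Σμ=1=1
d|8:{1,2,4,8}  Σμ=1+(-1)+0+0=0
d|12:{12,6,4,3,2,1}  Σμ=0+1+0+(-1)+(-1)+1=0
n=16: 16·1 8·2 4·4 2·8 1·16  μ→[0+0+0+(-1)+1]=0

1, 0, 0, 0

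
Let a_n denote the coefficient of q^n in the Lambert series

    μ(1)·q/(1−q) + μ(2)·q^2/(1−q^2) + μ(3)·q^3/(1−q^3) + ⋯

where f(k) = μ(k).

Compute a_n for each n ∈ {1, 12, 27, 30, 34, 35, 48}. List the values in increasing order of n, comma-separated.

d|1:{1}  Σμ=1=1
q^12  k|12↦μ(k): 1:1 2:-1 3:-1 4:0 6:1 12:0  a_12=0
n=27: 27·1 9·3 3·9 1·27  μ→[0+0+(-1)+1]=0
n=30: 1·30 2·15 3·10 5·6 6·5 10·3 15·2 30·1  μ→[1+(-1)+(-1)+(-1)+1+1+1+(-1)]=0
[q^34] μ(34)=1,μ(17)=-1,μ(2)=-1,μ(1)=1 ⇒ 0
q^35  k|35↦μ(k): 35:1 7:-1 5:-1 1:1  a_35=0
q^48  k|48↦μ(k): 1:1 2:-1 3:-1 4:0 6:1 8:0 12:0 16:0 24:0 48:0  a_48=0

1, 0, 0, 0, 0, 0, 0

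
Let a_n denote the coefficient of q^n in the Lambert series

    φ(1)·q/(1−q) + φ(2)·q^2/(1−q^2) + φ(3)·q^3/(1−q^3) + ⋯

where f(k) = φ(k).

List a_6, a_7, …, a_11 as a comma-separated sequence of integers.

q^6  k|6↦φ(k): 1:1 2:1 3:2 6:2  a_6=6
n=7: 1·7 7·1  φ→[1+6]=7
[q^8] φ(1)=1,φ(2)=1,φ(4)=2,φ(8)=4 ⇒ 8
q^9  k|9↦φ(k): 9:6 3:2 1:1  a_9=9
q^10  k|10↦φ(k): 1:1 2:1 5:4 10:4  a_10=10
d|11:{1,11}  Σφ=1+10=11

6, 7, 8, 9, 10, 11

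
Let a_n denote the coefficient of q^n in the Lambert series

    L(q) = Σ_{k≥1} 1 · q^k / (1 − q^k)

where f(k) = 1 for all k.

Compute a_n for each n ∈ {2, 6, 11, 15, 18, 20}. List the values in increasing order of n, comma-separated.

2, 4, 2, 4, 6, 6

n=2: 2·1 1·2  f→[1+1]=2
[q^6] f(6)=1,f(3)=1,f(2)=1,f(1)=1 ⇒ 4
n=11: 11·1 1·11  f→[1+1]=2
[q^15] f(1)=1,f(3)=1,f(5)=1,f(15)=1 ⇒ 4
q^18  k|18↦f(k): 18:1 9:1 6:1 3:1 2:1 1:1  a_18=6
q^20  k|20↦f(k): 20:1 10:1 5:1 4:1 2:1 1:1  a_20=6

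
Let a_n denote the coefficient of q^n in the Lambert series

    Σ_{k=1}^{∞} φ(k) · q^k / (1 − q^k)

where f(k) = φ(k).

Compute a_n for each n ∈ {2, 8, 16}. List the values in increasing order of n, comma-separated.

n=2: 2·1 1·2  φ→[1+1]=2
d|8:{8,4,2,1}  Σφ=4+2+1+1=8
d|16:{16,8,4,2,1}  Σφ=8+4+2+1+1=16

2, 8, 16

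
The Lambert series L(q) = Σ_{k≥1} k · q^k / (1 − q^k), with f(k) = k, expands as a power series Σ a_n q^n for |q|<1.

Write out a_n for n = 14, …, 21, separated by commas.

24, 24, 31, 18, 39, 20, 42, 32

n=14: 14·1 7·2 2·7 1·14  f→[14+7+2+1]=24
d|15:{15,5,3,1}  Σf=15+5+3+1=24
n=16: 1·16 2·8 4·4 8·2 16·1  f→[1+2+4+8+16]=31
d|17:{17,1}  Σf=17+1=18
d|18:{1,2,3,6,9,18}  Σf=1+2+3+6+9+18=39
d|19:{1,19}  Σf=1+19=20
[q^20] f(1)=1,f(2)=2,f(4)=4,f(5)=5,f(10)=10,f(20)=20 ⇒ 42
n=21: 1·21 3·7 7·3 21·1  f→[1+3+7+21]=32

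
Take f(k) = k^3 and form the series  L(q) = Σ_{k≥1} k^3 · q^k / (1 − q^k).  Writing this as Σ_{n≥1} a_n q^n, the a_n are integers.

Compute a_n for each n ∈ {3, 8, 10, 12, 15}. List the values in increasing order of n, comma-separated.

d|3:{1,3}  Σf=1+27=28
q^8  k|8↦f(k): 8:512 4:64 2:8 1:1  a_8=585
q^10  k|10↦f(k): 1:1 2:8 5:125 10:1000  a_10=1134
[q^12] f(1)=1,f(2)=8,f(3)=27,f(4)=64,f(6)=216,f(12)=1728 ⇒ 2044
n=15: 15·1 5·3 3·5 1·15  f→[3375+125+27+1]=3528

28, 585, 1134, 2044, 3528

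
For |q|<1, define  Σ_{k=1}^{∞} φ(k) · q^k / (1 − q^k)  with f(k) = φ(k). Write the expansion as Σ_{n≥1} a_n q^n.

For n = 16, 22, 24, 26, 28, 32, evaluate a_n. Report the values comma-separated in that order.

d|16:{1,2,4,8,16}  Σφ=1+1+2+4+8=16
[q^22] φ(1)=1,φ(2)=1,φ(11)=10,φ(22)=10 ⇒ 22
q^24  k|24↦φ(k): 1:1 2:1 3:2 4:2 6:2 8:4 12:4 24:8  a_24=24
q^26  k|26↦φ(k): 1:1 2:1 13:12 26:12  a_26=26
d|28:{28,14,7,4,2,1}  Σφ=12+6+6+2+1+1=28
[q^32] φ(1)=1,φ(2)=1,φ(4)=2,φ(8)=4,φ(16)=8,φ(32)=16 ⇒ 32

16, 22, 24, 26, 28, 32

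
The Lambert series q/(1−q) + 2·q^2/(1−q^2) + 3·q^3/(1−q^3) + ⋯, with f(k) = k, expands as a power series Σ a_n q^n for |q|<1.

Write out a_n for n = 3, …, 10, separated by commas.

4, 7, 6, 12, 8, 15, 13, 18

[q^3] f(1)=1,f(3)=3 ⇒ 4
[q^4] f(4)=4,f(2)=2,f(1)=1 ⇒ 7
n=5: 1·5 5·1  f→[1+5]=6
[q^6] f(1)=1,f(2)=2,f(3)=3,f(6)=6 ⇒ 12
[q^7] f(7)=7,f(1)=1 ⇒ 8
n=8: 8·1 4·2 2·4 1·8  f→[8+4+2+1]=15
[q^9] f(9)=9,f(3)=3,f(1)=1 ⇒ 13
[q^10] f(1)=1,f(2)=2,f(5)=5,f(10)=10 ⇒ 18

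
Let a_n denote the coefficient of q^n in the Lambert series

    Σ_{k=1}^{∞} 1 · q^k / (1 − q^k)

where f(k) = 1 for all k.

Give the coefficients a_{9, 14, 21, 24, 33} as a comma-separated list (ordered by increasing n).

3, 4, 4, 8, 4

[q^9] f(9)=1,f(3)=1,f(1)=1 ⇒ 3
q^14  k|14↦f(k): 14:1 7:1 2:1 1:1  a_14=4
n=21: 21·1 7·3 3·7 1·21  f→[1+1+1+1]=4
[q^24] f(1)=1,f(2)=1,f(3)=1,f(4)=1,f(6)=1,f(8)=1,f(12)=1,f(24)=1 ⇒ 8
[q^33] f(33)=1,f(11)=1,f(3)=1,f(1)=1 ⇒ 4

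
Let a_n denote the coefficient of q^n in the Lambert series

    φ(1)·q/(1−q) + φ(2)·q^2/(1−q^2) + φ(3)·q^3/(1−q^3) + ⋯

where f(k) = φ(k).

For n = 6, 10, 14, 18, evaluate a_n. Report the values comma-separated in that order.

d|6:{6,3,2,1}  Σφ=2+2+1+1=6
n=10: 10·1 5·2 2·5 1·10  φ→[4+4+1+1]=10
[q^14] φ(14)=6,φ(7)=6,φ(2)=1,φ(1)=1 ⇒ 14
d|18:{1,2,3,6,9,18}  Σφ=1+1+2+2+6+6=18

6, 10, 14, 18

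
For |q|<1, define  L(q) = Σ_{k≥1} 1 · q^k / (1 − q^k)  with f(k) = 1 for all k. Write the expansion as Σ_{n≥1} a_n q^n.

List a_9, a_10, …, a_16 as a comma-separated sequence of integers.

[q^9] f(9)=1,f(3)=1,f(1)=1 ⇒ 3
q^10  k|10↦f(k): 1:1 2:1 5:1 10:1  a_10=4
d|11:{11,1}  Σf=1+1=2
q^12  k|12↦f(k): 1:1 2:1 3:1 4:1 6:1 12:1  a_12=6
d|13:{13,1}  Σf=1+1=2
[q^14] f(1)=1,f(2)=1,f(7)=1,f(14)=1 ⇒ 4
d|15:{1,3,5,15}  Σf=1+1+1+1=4
d|16:{16,8,4,2,1}  Σf=1+1+1+1+1=5

3, 4, 2, 6, 2, 4, 4, 5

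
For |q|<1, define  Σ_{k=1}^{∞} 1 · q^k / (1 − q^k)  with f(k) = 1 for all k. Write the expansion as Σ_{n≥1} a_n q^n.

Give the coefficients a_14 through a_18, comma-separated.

q^14  k|14↦f(k): 14:1 7:1 2:1 1:1  a_14=4
q^15  k|15↦f(k): 1:1 3:1 5:1 15:1  a_15=4
q^16  k|16↦f(k): 16:1 8:1 4:1 2:1 1:1  a_16=5
d|17:{1,17}  Σf=1+1=2
d|18:{18,9,6,3,2,1}  Σf=1+1+1+1+1+1=6

4, 4, 5, 2, 6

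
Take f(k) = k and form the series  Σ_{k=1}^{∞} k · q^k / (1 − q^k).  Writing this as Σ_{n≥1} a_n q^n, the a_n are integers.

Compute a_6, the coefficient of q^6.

a_6 = 12

q^6  k|6↦f(k): 6:6 3:3 2:2 1:1  a_6=12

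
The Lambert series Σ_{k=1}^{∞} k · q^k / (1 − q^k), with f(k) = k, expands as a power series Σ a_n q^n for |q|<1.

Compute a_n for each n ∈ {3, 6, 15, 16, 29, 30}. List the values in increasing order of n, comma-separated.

d|3:{1,3}  Σf=1+3=4
d|6:{6,3,2,1}  Σf=6+3+2+1=12
d|15:{15,5,3,1}  Σf=15+5+3+1=24
d|16:{1,2,4,8,16}  Σf=1+2+4+8+16=31
d|29:{1,29}  Σf=1+29=30
q^30  k|30↦f(k): 1:1 2:2 3:3 5:5 6:6 10:10 15:15 30:30  a_30=72

4, 12, 24, 31, 30, 72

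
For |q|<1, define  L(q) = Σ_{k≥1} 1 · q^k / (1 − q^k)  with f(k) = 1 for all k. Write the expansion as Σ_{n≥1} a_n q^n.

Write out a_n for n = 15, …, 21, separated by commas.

d|15:{1,3,5,15}  Σf=1+1+1+1=4
[q^16] f(1)=1,f(2)=1,f(4)=1,f(8)=1,f(16)=1 ⇒ 5
q^17  k|17↦f(k): 1:1 17:1  a_17=2
d|18:{18,9,6,3,2,1}  Σf=1+1+1+1+1+1=6
q^19  k|19↦f(k): 19:1 1:1  a_19=2
[q^20] f(20)=1,f(10)=1,f(5)=1,f(4)=1,f(2)=1,f(1)=1 ⇒ 6
q^21  k|21↦f(k): 1:1 3:1 7:1 21:1  a_21=4

4, 5, 2, 6, 2, 6, 4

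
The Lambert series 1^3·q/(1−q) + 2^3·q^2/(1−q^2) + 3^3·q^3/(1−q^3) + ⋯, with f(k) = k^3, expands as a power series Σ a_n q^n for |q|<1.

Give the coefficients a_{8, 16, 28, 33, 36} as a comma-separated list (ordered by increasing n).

585, 4681, 25112, 37296, 55261

n=8: 8·1 4·2 2·4 1·8  f→[512+64+8+1]=585
n=16: 1·16 2·8 4·4 8·2 16·1  f→[1+8+64+512+4096]=4681
n=28: 28·1 14·2 7·4 4·7 2·14 1·28  f→[21952+2744+343+64+8+1]=25112
[q^33] f(33)=35937,f(11)=1331,f(3)=27,f(1)=1 ⇒ 37296
[q^36] f(36)=46656,f(18)=5832,f(12)=1728,f(9)=729,f(6)=216,f(4)=64,f(3)=27,f(2)=8,f(1)=1 ⇒ 55261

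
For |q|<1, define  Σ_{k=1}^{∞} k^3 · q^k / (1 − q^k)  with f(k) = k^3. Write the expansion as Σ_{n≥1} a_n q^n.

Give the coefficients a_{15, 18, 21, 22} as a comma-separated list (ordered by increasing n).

3528, 6813, 9632, 11988

q^15  k|15↦f(k): 15:3375 5:125 3:27 1:1  a_15=3528
[q^18] f(1)=1,f(2)=8,f(3)=27,f(6)=216,f(9)=729,f(18)=5832 ⇒ 6813
d|21:{21,7,3,1}  Σf=9261+343+27+1=9632
[q^22] f(22)=10648,f(11)=1331,f(2)=8,f(1)=1 ⇒ 11988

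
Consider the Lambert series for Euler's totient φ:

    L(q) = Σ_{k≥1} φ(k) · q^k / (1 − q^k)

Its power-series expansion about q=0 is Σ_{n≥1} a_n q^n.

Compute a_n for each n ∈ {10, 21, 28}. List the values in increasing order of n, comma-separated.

d|10:{1,2,5,10}  Σφ=1+1+4+4=10
q^21  k|21↦φ(k): 1:1 3:2 7:6 21:12  a_21=21
[q^28] φ(28)=12,φ(14)=6,φ(7)=6,φ(4)=2,φ(2)=1,φ(1)=1 ⇒ 28

10, 21, 28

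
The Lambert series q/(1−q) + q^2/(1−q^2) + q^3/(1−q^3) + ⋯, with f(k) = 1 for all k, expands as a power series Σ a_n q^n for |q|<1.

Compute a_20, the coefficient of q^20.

a_20 = 6

d|20:{1,2,4,5,10,20}  Σf=1+1+1+1+1+1=6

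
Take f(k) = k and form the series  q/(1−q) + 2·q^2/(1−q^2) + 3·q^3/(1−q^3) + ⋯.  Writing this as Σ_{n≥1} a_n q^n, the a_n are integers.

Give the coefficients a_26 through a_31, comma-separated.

42, 40, 56, 30, 72, 32

[q^26] f(1)=1,f(2)=2,f(13)=13,f(26)=26 ⇒ 42
n=27: 1·27 3·9 9·3 27·1  f→[1+3+9+27]=40
q^28  k|28↦f(k): 28:28 14:14 7:7 4:4 2:2 1:1  a_28=56
[q^29] f(1)=1,f(29)=29 ⇒ 30
d|30:{30,15,10,6,5,3,2,1}  Σf=30+15+10+6+5+3+2+1=72
[q^31] f(1)=1,f(31)=31 ⇒ 32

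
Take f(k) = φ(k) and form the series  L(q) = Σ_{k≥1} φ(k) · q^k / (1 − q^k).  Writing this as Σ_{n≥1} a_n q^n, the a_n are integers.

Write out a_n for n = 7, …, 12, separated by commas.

q^7  k|7↦φ(k): 1:1 7:6  a_7=7
d|8:{8,4,2,1}  Σφ=4+2+1+1=8
n=9: 1·9 3·3 9·1  φ→[1+2+6]=9
q^10  k|10↦φ(k): 10:4 5:4 2:1 1:1  a_10=10
d|11:{11,1}  Σφ=10+1=11
q^12  k|12↦φ(k): 12:4 6:2 4:2 3:2 2:1 1:1  a_12=12

7, 8, 9, 10, 11, 12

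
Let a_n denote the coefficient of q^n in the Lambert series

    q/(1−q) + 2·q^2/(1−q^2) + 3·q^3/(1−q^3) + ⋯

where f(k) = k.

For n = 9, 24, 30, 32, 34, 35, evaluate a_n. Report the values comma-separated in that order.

n=9: 9·1 3·3 1·9  f→[9+3+1]=13
d|24:{24,12,8,6,4,3,2,1}  Σf=24+12+8+6+4+3+2+1=60
d|30:{30,15,10,6,5,3,2,1}  Σf=30+15+10+6+5+3+2+1=72
[q^32] f(1)=1,f(2)=2,f(4)=4,f(8)=8,f(16)=16,f(32)=32 ⇒ 63
d|34:{34,17,2,1}  Σf=34+17+2+1=54
d|35:{1,5,7,35}  Σf=1+5+7+35=48

13, 60, 72, 63, 54, 48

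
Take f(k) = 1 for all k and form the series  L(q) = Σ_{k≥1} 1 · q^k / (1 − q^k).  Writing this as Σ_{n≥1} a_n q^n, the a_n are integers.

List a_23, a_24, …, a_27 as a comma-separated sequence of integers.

d|23:{1,23}  Σf=1+1=2
d|24:{1,2,3,4,6,8,12,24}  Σf=1+1+1+1+1+1+1+1=8
[q^25] f(1)=1,f(5)=1,f(25)=1 ⇒ 3
n=26: 1·26 2·13 13·2 26·1  f→[1+1+1+1]=4
q^27  k|27↦f(k): 27:1 9:1 3:1 1:1  a_27=4

2, 8, 3, 4, 4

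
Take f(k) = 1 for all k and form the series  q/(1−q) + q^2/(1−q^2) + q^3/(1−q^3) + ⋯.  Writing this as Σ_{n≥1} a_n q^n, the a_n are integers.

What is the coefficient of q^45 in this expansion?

a_45 = 6

n=45: 1·45 3·15 5·9 9·5 15·3 45·1  f→[1+1+1+1+1+1]=6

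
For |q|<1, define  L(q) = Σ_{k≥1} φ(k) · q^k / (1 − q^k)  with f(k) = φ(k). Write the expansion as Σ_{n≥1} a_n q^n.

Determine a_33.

n=33: 1·33 3·11 11·3 33·1  φ→[1+2+10+20]=33

a_33 = 33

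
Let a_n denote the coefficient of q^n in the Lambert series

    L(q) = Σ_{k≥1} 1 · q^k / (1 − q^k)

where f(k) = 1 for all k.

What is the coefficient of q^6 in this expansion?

q^6  k|6↦f(k): 6:1 3:1 2:1 1:1  a_6=4

a_6 = 4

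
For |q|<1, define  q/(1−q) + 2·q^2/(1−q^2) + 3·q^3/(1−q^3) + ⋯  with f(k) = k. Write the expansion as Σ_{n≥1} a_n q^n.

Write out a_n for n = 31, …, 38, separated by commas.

q^31  k|31↦f(k): 1:1 31:31  a_31=32
n=32: 1·32 2·16 4·8 8·4 16·2 32·1  f→[1+2+4+8+16+32]=63
[q^33] f(33)=33,f(11)=11,f(3)=3,f(1)=1 ⇒ 48
n=34: 1·34 2·17 17·2 34·1  f→[1+2+17+34]=54
[q^35] f(35)=35,f(7)=7,f(5)=5,f(1)=1 ⇒ 48
q^36  k|36↦f(k): 1:1 2:2 3:3 4:4 6:6 9:9 12:12 18:18 36:36  a_36=91
n=37: 1·37 37·1  f→[1+37]=38
d|38:{38,19,2,1}  Σf=38+19+2+1=60

32, 63, 48, 54, 48, 91, 38, 60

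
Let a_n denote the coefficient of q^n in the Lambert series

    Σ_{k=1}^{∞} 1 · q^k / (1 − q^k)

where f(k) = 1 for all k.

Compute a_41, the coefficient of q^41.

a_41 = 2

[q^41] f(41)=1,f(1)=1 ⇒ 2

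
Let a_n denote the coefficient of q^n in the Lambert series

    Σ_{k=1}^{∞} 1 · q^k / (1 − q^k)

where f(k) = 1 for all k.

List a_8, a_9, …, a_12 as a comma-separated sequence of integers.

[q^8] f(1)=1,f(2)=1,f(4)=1,f(8)=1 ⇒ 4
[q^9] f(1)=1,f(3)=1,f(9)=1 ⇒ 3
n=10: 1·10 2·5 5·2 10·1  f→[1+1+1+1]=4
[q^11] f(11)=1,f(1)=1 ⇒ 2
d|12:{1,2,3,4,6,12}  Σf=1+1+1+1+1+1=6

4, 3, 4, 2, 6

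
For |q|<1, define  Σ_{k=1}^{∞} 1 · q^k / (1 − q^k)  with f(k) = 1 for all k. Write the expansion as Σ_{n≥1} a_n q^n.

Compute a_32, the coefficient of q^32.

q^32  k|32↦f(k): 32:1 16:1 8:1 4:1 2:1 1:1  a_32=6

a_32 = 6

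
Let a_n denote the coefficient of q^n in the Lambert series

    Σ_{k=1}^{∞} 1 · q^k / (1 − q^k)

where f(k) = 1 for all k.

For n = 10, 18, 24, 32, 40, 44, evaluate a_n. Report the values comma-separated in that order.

4, 6, 8, 6, 8, 6

q^10  k|10↦f(k): 1:1 2:1 5:1 10:1  a_10=4
d|18:{1,2,3,6,9,18}  Σf=1+1+1+1+1+1=6
d|24:{24,12,8,6,4,3,2,1}  Σf=1+1+1+1+1+1+1+1=8
d|32:{1,2,4,8,16,32}  Σf=1+1+1+1+1+1=6
[q^40] f(40)=1,f(20)=1,f(10)=1,f(8)=1,f(5)=1,f(4)=1,f(2)=1,f(1)=1 ⇒ 8
d|44:{1,2,4,11,22,44}  Σf=1+1+1+1+1+1=6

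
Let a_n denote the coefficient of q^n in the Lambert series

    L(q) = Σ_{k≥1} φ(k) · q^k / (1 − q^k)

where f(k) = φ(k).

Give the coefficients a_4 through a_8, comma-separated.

q^4  k|4↦φ(k): 4:2 2:1 1:1  a_4=4
d|5:{1,5}  Σφ=1+4=5
[q^6] φ(6)=2,φ(3)=2,φ(2)=1,φ(1)=1 ⇒ 6
n=7: 1·7 7·1  φ→[1+6]=7
q^8  k|8↦φ(k): 8:4 4:2 2:1 1:1  a_8=8

4, 5, 6, 7, 8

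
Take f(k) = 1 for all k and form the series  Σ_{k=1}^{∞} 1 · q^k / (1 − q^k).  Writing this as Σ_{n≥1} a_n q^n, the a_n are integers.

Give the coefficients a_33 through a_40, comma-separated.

[q^33] f(33)=1,f(11)=1,f(3)=1,f(1)=1 ⇒ 4
n=34: 34·1 17·2 2·17 1·34  f→[1+1+1+1]=4
[q^35] f(1)=1,f(5)=1,f(7)=1,f(35)=1 ⇒ 4
d|36:{36,18,12,9,6,4,3,2,1}  Σf=1+1+1+1+1+1+1+1+1=9
[q^37] f(37)=1,f(1)=1 ⇒ 2
n=38: 38·1 19·2 2·19 1·38  f→[1+1+1+1]=4
n=39: 39·1 13·3 3·13 1·39  f→[1+1+1+1]=4
q^40  k|40↦f(k): 40:1 20:1 10:1 8:1 5:1 4:1 2:1 1:1  a_40=8

4, 4, 4, 9, 2, 4, 4, 8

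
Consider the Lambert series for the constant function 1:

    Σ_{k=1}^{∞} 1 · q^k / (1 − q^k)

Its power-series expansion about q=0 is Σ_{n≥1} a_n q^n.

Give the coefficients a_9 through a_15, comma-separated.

q^9  k|9↦f(k): 1:1 3:1 9:1  a_9=3
[q^10] f(1)=1,f(2)=1,f(5)=1,f(10)=1 ⇒ 4
[q^11] f(1)=1,f(11)=1 ⇒ 2
q^12  k|12↦f(k): 1:1 2:1 3:1 4:1 6:1 12:1  a_12=6
[q^13] f(13)=1,f(1)=1 ⇒ 2
n=14: 14·1 7·2 2·7 1·14  f→[1+1+1+1]=4
q^15  k|15↦f(k): 1:1 3:1 5:1 15:1  a_15=4

3, 4, 2, 6, 2, 4, 4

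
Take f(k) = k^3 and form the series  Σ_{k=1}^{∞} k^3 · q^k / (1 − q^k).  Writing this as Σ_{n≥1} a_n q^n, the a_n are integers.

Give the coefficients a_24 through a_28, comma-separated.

q^24  k|24↦f(k): 24:13824 12:1728 8:512 6:216 4:64 3:27 2:8 1:1  a_24=16380
[q^25] f(1)=1,f(5)=125,f(25)=15625 ⇒ 15751
[q^26] f(1)=1,f(2)=8,f(13)=2197,f(26)=17576 ⇒ 19782
d|27:{1,3,9,27}  Σf=1+27+729+19683=20440
d|28:{28,14,7,4,2,1}  Σf=21952+2744+343+64+8+1=25112

16380, 15751, 19782, 20440, 25112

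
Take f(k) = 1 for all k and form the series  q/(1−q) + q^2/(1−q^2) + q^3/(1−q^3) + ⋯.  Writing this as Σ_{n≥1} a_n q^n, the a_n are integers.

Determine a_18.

a_18 = 6

q^18  k|18↦f(k): 18:1 9:1 6:1 3:1 2:1 1:1  a_18=6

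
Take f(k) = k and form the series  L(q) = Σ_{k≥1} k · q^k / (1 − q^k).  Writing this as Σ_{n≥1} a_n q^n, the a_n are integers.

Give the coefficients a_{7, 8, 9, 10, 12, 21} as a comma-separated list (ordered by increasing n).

q^7  k|7↦f(k): 7:7 1:1  a_7=8
[q^8] f(1)=1,f(2)=2,f(4)=4,f(8)=8 ⇒ 15
d|9:{9,3,1}  Σf=9+3+1=13
[q^10] f(1)=1,f(2)=2,f(5)=5,f(10)=10 ⇒ 18
[q^12] f(1)=1,f(2)=2,f(3)=3,f(4)=4,f(6)=6,f(12)=12 ⇒ 28
[q^21] f(1)=1,f(3)=3,f(7)=7,f(21)=21 ⇒ 32

8, 15, 13, 18, 28, 32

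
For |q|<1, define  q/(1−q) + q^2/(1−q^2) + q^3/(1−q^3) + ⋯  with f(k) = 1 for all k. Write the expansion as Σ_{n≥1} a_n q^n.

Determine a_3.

n=3: 3·1 1·3  f→[1+1]=2

a_3 = 2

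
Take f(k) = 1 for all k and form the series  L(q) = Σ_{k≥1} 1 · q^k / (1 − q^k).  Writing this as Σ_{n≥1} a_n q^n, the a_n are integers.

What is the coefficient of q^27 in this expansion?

a_27 = 4

q^27  k|27↦f(k): 27:1 9:1 3:1 1:1  a_27=4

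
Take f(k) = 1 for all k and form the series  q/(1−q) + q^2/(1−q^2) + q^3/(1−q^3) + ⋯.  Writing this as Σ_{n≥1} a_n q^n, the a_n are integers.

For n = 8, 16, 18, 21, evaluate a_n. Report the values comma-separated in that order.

4, 5, 6, 4

n=8: 1·8 2·4 4·2 8·1  f→[1+1+1+1]=4
[q^16] f(16)=1,f(8)=1,f(4)=1,f(2)=1,f(1)=1 ⇒ 5
n=18: 1·18 2·9 3·6 6·3 9·2 18·1  f→[1+1+1+1+1+1]=6
[q^21] f(1)=1,f(3)=1,f(7)=1,f(21)=1 ⇒ 4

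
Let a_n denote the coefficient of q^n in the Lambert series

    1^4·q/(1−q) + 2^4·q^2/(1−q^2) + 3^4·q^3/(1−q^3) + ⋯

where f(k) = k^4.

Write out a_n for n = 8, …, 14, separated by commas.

4369, 6643, 10642, 14642, 22386, 28562, 40834

q^8  k|8↦f(k): 1:1 2:16 4:256 8:4096  a_8=4369
d|9:{9,3,1}  Σf=6561+81+1=6643
q^10  k|10↦f(k): 1:1 2:16 5:625 10:10000  a_10=10642
d|11:{11,1}  Σf=14641+1=14642
q^12  k|12↦f(k): 1:1 2:16 3:81 4:256 6:1296 12:20736  a_12=22386
q^13  k|13↦f(k): 1:1 13:28561  a_13=28562
[q^14] f(1)=1,f(2)=16,f(7)=2401,f(14)=38416 ⇒ 40834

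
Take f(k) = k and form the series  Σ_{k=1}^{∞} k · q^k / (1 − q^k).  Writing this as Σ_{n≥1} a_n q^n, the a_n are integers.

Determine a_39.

d|39:{1,3,13,39}  Σf=1+3+13+39=56

a_39 = 56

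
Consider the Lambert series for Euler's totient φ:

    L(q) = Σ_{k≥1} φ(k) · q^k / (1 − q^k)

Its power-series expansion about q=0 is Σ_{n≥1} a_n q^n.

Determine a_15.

n=15: 1·15 3·5 5·3 15·1  φ→[1+2+4+8]=15

a_15 = 15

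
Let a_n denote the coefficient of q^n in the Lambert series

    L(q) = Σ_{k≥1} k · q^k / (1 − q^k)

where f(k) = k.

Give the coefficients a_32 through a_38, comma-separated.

q^32  k|32↦f(k): 1:1 2:2 4:4 8:8 16:16 32:32  a_32=63
[q^33] f(1)=1,f(3)=3,f(11)=11,f(33)=33 ⇒ 48
[q^34] f(34)=34,f(17)=17,f(2)=2,f(1)=1 ⇒ 54
d|35:{35,7,5,1}  Σf=35+7+5+1=48
q^36  k|36↦f(k): 36:36 18:18 12:12 9:9 6:6 4:4 3:3 2:2 1:1  a_36=91
n=37: 37·1 1·37  f→[37+1]=38
n=38: 1·38 2·19 19·2 38·1  f→[1+2+19+38]=60

63, 48, 54, 48, 91, 38, 60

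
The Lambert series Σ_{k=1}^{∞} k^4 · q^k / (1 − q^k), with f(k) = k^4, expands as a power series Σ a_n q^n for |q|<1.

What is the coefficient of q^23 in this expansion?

a_23 = 279842

q^23  k|23↦f(k): 1:1 23:279841  a_23=279842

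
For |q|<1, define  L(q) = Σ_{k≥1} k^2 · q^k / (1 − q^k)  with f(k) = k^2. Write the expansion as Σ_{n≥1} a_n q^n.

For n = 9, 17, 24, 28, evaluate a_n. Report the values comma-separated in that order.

n=9: 9·1 3·3 1·9  f→[81+9+1]=91
n=17: 1·17 17·1  f→[1+289]=290
n=24: 24·1 12·2 8·3 6·4 4·6 3·8 2·12 1·24  f→[576+144+64+36+16+9+4+1]=850
[q^28] f(1)=1,f(2)=4,f(4)=16,f(7)=49,f(14)=196,f(28)=784 ⇒ 1050

91, 290, 850, 1050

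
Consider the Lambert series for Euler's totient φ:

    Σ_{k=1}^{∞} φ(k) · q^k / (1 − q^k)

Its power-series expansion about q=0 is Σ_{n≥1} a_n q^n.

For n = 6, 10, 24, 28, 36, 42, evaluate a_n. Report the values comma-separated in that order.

d|6:{1,2,3,6}  Σφ=1+1+2+2=6
[q^10] φ(1)=1,φ(2)=1,φ(5)=4,φ(10)=4 ⇒ 10
q^24  k|24↦φ(k): 1:1 2:1 3:2 4:2 6:2 8:4 12:4 24:8  a_24=24
[q^28] φ(28)=12,φ(14)=6,φ(7)=6,φ(4)=2,φ(2)=1,φ(1)=1 ⇒ 28
q^36  k|36↦φ(k): 36:12 18:6 12:4 9:6 6:2 4:2 3:2 2:1 1:1  a_36=36
n=42: 1·42 2·21 3·14 6·7 7·6 14·3 21·2 42·1  φ→[1+1+2+2+6+6+12+12]=42

6, 10, 24, 28, 36, 42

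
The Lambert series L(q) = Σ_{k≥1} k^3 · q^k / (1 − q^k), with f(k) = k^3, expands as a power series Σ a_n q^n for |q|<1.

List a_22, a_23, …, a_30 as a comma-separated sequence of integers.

11988, 12168, 16380, 15751, 19782, 20440, 25112, 24390, 31752

[q^22] f(1)=1,f(2)=8,f(11)=1331,f(22)=10648 ⇒ 11988
n=23: 23·1 1·23  f→[12167+1]=12168
q^24  k|24↦f(k): 1:1 2:8 3:27 4:64 6:216 8:512 12:1728 24:13824  a_24=16380
d|25:{1,5,25}  Σf=1+125+15625=15751
d|26:{26,13,2,1}  Σf=17576+2197+8+1=19782
n=27: 1·27 3·9 9·3 27·1  f→[1+27+729+19683]=20440
n=28: 28·1 14·2 7·4 4·7 2·14 1·28  f→[21952+2744+343+64+8+1]=25112
q^29  k|29↦f(k): 1:1 29:24389  a_29=24390
[q^30] f(1)=1,f(2)=8,f(3)=27,f(5)=125,f(6)=216,f(10)=1000,f(15)=3375,f(30)=27000 ⇒ 31752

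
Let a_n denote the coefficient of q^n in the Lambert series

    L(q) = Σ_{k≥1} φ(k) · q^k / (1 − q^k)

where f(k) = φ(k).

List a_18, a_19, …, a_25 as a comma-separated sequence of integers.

[q^18] φ(1)=1,φ(2)=1,φ(3)=2,φ(6)=2,φ(9)=6,φ(18)=6 ⇒ 18
q^19  k|19↦φ(k): 19:18 1:1  a_19=19
q^20  k|20↦φ(k): 1:1 2:1 4:2 5:4 10:4 20:8  a_20=20
[q^21] φ(21)=12,φ(7)=6,φ(3)=2,φ(1)=1 ⇒ 21
[q^22] φ(1)=1,φ(2)=1,φ(11)=10,φ(22)=10 ⇒ 22
d|23:{1,23}  Σφ=1+22=23
[q^24] φ(24)=8,φ(12)=4,φ(8)=4,φ(6)=2,φ(4)=2,φ(3)=2,φ(2)=1,φ(1)=1 ⇒ 24
d|25:{1,5,25}  Σφ=1+4+20=25

18, 19, 20, 21, 22, 23, 24, 25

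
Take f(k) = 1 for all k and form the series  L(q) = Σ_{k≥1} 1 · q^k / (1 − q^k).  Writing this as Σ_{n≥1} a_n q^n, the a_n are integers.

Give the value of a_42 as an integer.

a_42 = 8

d|42:{1,2,3,6,7,14,21,42}  Σf=1+1+1+1+1+1+1+1=8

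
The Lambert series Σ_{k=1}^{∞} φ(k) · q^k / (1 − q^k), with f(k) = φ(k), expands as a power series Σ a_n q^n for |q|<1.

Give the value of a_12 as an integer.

d|12:{12,6,4,3,2,1}  Σφ=4+2+2+2+1+1=12

a_12 = 12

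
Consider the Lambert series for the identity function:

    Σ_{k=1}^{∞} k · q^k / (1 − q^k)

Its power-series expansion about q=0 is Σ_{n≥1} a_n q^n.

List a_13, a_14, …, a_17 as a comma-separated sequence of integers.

14, 24, 24, 31, 18

n=13: 13·1 1·13  f→[13+1]=14
n=14: 14·1 7·2 2·7 1·14  f→[14+7+2+1]=24
d|15:{15,5,3,1}  Σf=15+5+3+1=24
[q^16] f(1)=1,f(2)=2,f(4)=4,f(8)=8,f(16)=16 ⇒ 31
n=17: 1·17 17·1  f→[1+17]=18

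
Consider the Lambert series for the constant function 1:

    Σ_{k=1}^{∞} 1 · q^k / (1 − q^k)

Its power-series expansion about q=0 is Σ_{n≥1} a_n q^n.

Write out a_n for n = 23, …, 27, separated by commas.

q^23  k|23↦f(k): 23:1 1:1  a_23=2
n=24: 1·24 2·12 3·8 4·6 6·4 8·3 12·2 24·1  f→[1+1+1+1+1+1+1+1]=8
q^25  k|25↦f(k): 1:1 5:1 25:1  a_25=3
[q^26] f(1)=1,f(2)=1,f(13)=1,f(26)=1 ⇒ 4
n=27: 1·27 3·9 9·3 27·1  f→[1+1+1+1]=4

2, 8, 3, 4, 4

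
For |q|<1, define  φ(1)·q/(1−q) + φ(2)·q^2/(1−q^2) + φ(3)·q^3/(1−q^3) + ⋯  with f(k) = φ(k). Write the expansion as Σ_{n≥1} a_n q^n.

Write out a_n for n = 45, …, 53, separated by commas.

[q^45] φ(1)=1,φ(3)=2,φ(5)=4,φ(9)=6,φ(15)=8,φ(45)=24 ⇒ 45
n=46: 1·46 2·23 23·2 46·1  φ→[1+1+22+22]=46
d|47:{47,1}  Σφ=46+1=47
[q^48] φ(48)=16,φ(24)=8,φ(16)=8,φ(12)=4,φ(8)=4,φ(6)=2,φ(4)=2,φ(3)=2,φ(2)=1,φ(1)=1 ⇒ 48
d|49:{49,7,1}  Σφ=42+6+1=49
q^50  k|50↦φ(k): 1:1 2:1 5:4 10:4 25:20 50:20  a_50=50
n=51: 1·51 3·17 17·3 51·1  φ→[1+2+16+32]=51
[q^52] φ(1)=1,φ(2)=1,φ(4)=2,φ(13)=12,φ(26)=12,φ(52)=24 ⇒ 52
[q^53] φ(53)=52,φ(1)=1 ⇒ 53

45, 46, 47, 48, 49, 50, 51, 52, 53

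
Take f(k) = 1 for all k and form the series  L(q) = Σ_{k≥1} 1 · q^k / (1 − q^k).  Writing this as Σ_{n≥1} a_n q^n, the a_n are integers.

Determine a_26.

a_26 = 4

d|26:{1,2,13,26}  Σf=1+1+1+1=4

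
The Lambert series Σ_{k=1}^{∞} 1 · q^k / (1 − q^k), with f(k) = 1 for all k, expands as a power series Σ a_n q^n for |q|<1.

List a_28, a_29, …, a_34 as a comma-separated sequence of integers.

6, 2, 8, 2, 6, 4, 4

d|28:{28,14,7,4,2,1}  Σf=1+1+1+1+1+1=6
n=29: 1·29 29·1  f→[1+1]=2
d|30:{1,2,3,5,6,10,15,30}  Σf=1+1+1+1+1+1+1+1=8
[q^31] f(1)=1,f(31)=1 ⇒ 2
q^32  k|32↦f(k): 32:1 16:1 8:1 4:1 2:1 1:1  a_32=6
q^33  k|33↦f(k): 1:1 3:1 11:1 33:1  a_33=4
q^34  k|34↦f(k): 34:1 17:1 2:1 1:1  a_34=4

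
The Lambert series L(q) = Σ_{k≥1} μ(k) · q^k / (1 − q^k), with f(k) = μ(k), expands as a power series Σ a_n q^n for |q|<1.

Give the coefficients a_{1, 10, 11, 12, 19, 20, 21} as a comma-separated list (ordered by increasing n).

1, 0, 0, 0, 0, 0, 0

d|1:{1}  Σμ=1=1
d|10:{10,5,2,1}  Σμ=1+(-1)+(-1)+1=0
d|11:{1,11}  Σμ=1+(-1)=0
q^12  k|12↦μ(k): 1:1 2:-1 3:-1 4:0 6:1 12:0  a_12=0
n=19: 1·19 19·1  μ→[1+(-1)]=0
n=20: 1·20 2·10 4·5 5·4 10·2 20·1  μ→[1+(-1)+0+(-1)+1+0]=0
n=21: 21·1 7·3 3·7 1·21  μ→[1+(-1)+(-1)+1]=0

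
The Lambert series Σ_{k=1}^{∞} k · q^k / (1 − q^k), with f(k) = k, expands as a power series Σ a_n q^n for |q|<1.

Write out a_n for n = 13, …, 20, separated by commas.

14, 24, 24, 31, 18, 39, 20, 42

[q^13] f(1)=1,f(13)=13 ⇒ 14
q^14  k|14↦f(k): 14:14 7:7 2:2 1:1  a_14=24
q^15  k|15↦f(k): 15:15 5:5 3:3 1:1  a_15=24
n=16: 1·16 2·8 4·4 8·2 16·1  f→[1+2+4+8+16]=31
[q^17] f(17)=17,f(1)=1 ⇒ 18
[q^18] f(1)=1,f(2)=2,f(3)=3,f(6)=6,f(9)=9,f(18)=18 ⇒ 39
q^19  k|19↦f(k): 19:19 1:1  a_19=20
n=20: 20·1 10·2 5·4 4·5 2·10 1·20  f→[20+10+5+4+2+1]=42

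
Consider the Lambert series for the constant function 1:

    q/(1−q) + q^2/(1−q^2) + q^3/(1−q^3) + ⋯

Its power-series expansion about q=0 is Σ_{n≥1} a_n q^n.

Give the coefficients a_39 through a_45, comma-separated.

4, 8, 2, 8, 2, 6, 6

[q^39] f(39)=1,f(13)=1,f(3)=1,f(1)=1 ⇒ 4
q^40  k|40↦f(k): 40:1 20:1 10:1 8:1 5:1 4:1 2:1 1:1  a_40=8
n=41: 1·41 41·1  f→[1+1]=2
q^42  k|42↦f(k): 1:1 2:1 3:1 6:1 7:1 14:1 21:1 42:1  a_42=8
n=43: 1·43 43·1  f→[1+1]=2
n=44: 44·1 22·2 11·4 4·11 2·22 1·44  f→[1+1+1+1+1+1]=6
q^45  k|45↦f(k): 45:1 15:1 9:1 5:1 3:1 1:1  a_45=6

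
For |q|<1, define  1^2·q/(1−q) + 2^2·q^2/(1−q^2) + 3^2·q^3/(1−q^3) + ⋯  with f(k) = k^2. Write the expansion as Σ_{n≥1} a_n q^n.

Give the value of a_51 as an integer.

q^51  k|51↦f(k): 51:2601 17:289 3:9 1:1  a_51=2900

a_51 = 2900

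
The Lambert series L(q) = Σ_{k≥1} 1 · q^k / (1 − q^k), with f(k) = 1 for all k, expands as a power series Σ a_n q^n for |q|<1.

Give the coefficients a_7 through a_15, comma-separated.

q^7  k|7↦f(k): 7:1 1:1  a_7=2
n=8: 8·1 4·2 2·4 1·8  f→[1+1+1+1]=4
q^9  k|9↦f(k): 1:1 3:1 9:1  a_9=3
d|10:{1,2,5,10}  Σf=1+1+1+1=4
d|11:{1,11}  Σf=1+1=2
n=12: 12·1 6·2 4·3 3·4 2·6 1·12  f→[1+1+1+1+1+1]=6
[q^13] f(1)=1,f(13)=1 ⇒ 2
d|14:{1,2,7,14}  Σf=1+1+1+1=4
[q^15] f(15)=1,f(5)=1,f(3)=1,f(1)=1 ⇒ 4

2, 4, 3, 4, 2, 6, 2, 4, 4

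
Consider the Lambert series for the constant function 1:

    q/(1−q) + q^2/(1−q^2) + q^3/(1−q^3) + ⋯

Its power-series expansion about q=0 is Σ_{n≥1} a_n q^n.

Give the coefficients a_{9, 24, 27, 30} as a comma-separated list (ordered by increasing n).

d|9:{1,3,9}  Σf=1+1+1=3
q^24  k|24↦f(k): 24:1 12:1 8:1 6:1 4:1 3:1 2:1 1:1  a_24=8
[q^27] f(1)=1,f(3)=1,f(9)=1,f(27)=1 ⇒ 4
[q^30] f(1)=1,f(2)=1,f(3)=1,f(5)=1,f(6)=1,f(10)=1,f(15)=1,f(30)=1 ⇒ 8

3, 8, 4, 8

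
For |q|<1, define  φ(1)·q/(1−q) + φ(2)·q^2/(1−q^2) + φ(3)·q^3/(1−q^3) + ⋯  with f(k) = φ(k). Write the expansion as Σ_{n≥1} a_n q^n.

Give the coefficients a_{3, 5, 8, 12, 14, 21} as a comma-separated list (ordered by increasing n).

n=3: 1·3 3·1  φ→[1+2]=3
n=5: 5·1 1·5  φ→[4+1]=5
[q^8] φ(1)=1,φ(2)=1,φ(4)=2,φ(8)=4 ⇒ 8
d|12:{1,2,3,4,6,12}  Σφ=1+1+2+2+2+4=12
q^14  k|14↦φ(k): 14:6 7:6 2:1 1:1  a_14=14
d|21:{1,3,7,21}  Σφ=1+2+6+12=21

3, 5, 8, 12, 14, 21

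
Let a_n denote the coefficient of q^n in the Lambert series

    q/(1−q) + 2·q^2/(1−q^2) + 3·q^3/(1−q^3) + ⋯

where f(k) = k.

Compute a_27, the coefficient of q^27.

a_27 = 40

[q^27] f(1)=1,f(3)=3,f(9)=9,f(27)=27 ⇒ 40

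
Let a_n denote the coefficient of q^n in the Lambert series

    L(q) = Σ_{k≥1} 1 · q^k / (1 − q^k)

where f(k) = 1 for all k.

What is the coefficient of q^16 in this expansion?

n=16: 1·16 2·8 4·4 8·2 16·1  f→[1+1+1+1+1]=5

a_16 = 5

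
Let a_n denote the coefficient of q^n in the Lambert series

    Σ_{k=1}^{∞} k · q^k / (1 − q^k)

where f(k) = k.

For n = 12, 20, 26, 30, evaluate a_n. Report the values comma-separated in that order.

28, 42, 42, 72

d|12:{12,6,4,3,2,1}  Σf=12+6+4+3+2+1=28
[q^20] f(20)=20,f(10)=10,f(5)=5,f(4)=4,f(2)=2,f(1)=1 ⇒ 42
n=26: 26·1 13·2 2·13 1·26  f→[26+13+2+1]=42
q^30  k|30↦f(k): 1:1 2:2 3:3 5:5 6:6 10:10 15:15 30:30  a_30=72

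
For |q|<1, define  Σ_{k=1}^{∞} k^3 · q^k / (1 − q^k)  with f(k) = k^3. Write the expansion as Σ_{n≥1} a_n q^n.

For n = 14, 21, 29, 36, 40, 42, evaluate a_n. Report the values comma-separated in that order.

3096, 9632, 24390, 55261, 73710, 86688

d|14:{14,7,2,1}  Σf=2744+343+8+1=3096
q^21  k|21↦f(k): 1:1 3:27 7:343 21:9261  a_21=9632
[q^29] f(29)=24389,f(1)=1 ⇒ 24390
[q^36] f(36)=46656,f(18)=5832,f(12)=1728,f(9)=729,f(6)=216,f(4)=64,f(3)=27,f(2)=8,f(1)=1 ⇒ 55261
[q^40] f(40)=64000,f(20)=8000,f(10)=1000,f(8)=512,f(5)=125,f(4)=64,f(2)=8,f(1)=1 ⇒ 73710
d|42:{1,2,3,6,7,14,21,42}  Σf=1+8+27+216+343+2744+9261+74088=86688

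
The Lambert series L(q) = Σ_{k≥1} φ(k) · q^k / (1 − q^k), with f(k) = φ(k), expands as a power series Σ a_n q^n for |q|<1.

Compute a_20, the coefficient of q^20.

q^20  k|20↦φ(k): 1:1 2:1 4:2 5:4 10:4 20:8  a_20=20

a_20 = 20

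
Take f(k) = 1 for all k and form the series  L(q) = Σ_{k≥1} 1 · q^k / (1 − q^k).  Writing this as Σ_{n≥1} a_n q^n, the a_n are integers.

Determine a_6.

d|6:{1,2,3,6}  Σf=1+1+1+1=4

a_6 = 4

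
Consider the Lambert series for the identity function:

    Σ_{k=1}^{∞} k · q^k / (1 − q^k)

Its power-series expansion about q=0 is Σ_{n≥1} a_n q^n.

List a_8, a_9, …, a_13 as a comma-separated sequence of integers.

q^8  k|8↦f(k): 1:1 2:2 4:4 8:8  a_8=15
q^9  k|9↦f(k): 1:1 3:3 9:9  a_9=13
q^10  k|10↦f(k): 1:1 2:2 5:5 10:10  a_10=18
n=11: 11·1 1·11  f→[11+1]=12
d|12:{12,6,4,3,2,1}  Σf=12+6+4+3+2+1=28
d|13:{13,1}  Σf=13+1=14

15, 13, 18, 12, 28, 14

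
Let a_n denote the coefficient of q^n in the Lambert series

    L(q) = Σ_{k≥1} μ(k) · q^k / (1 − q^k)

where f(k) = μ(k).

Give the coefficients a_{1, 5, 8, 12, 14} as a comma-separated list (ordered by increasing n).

1, 0, 0, 0, 0

d|1:{1}  Σμ=1=1
q^5  k|5↦μ(k): 1:1 5:-1  a_5=0
d|8:{8,4,2,1}  Σμ=0+0+(-1)+1=0
n=12: 1·12 2·6 3·4 4·3 6·2 12·1  μ→[1+(-1)+(-1)+0+1+0]=0
q^14  k|14↦μ(k): 1:1 2:-1 7:-1 14:1  a_14=0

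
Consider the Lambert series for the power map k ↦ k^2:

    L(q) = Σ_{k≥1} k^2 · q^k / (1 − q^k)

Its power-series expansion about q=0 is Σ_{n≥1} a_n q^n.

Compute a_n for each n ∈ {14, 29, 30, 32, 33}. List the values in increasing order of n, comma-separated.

n=14: 1·14 2·7 7·2 14·1  f→[1+4+49+196]=250
q^29  k|29↦f(k): 29:841 1:1  a_29=842
n=30: 1·30 2·15 3·10 5·6 6·5 10·3 15·2 30·1  f→[1+4+9+25+36+100+225+900]=1300
n=32: 1·32 2·16 4·8 8·4 16·2 32·1  f→[1+4+16+64+256+1024]=1365
q^33  k|33↦f(k): 33:1089 11:121 3:9 1:1  a_33=1220

250, 842, 1300, 1365, 1220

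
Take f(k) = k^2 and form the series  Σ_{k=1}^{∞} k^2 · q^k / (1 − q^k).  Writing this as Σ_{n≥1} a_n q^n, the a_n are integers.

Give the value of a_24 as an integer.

a_24 = 850

q^24  k|24↦f(k): 1:1 2:4 3:9 4:16 6:36 8:64 12:144 24:576  a_24=850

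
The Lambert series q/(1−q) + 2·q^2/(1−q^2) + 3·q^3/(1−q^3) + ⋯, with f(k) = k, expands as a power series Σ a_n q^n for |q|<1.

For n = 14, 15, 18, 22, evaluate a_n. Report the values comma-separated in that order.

24, 24, 39, 36

n=14: 1·14 2·7 7·2 14·1  f→[1+2+7+14]=24
q^15  k|15↦f(k): 15:15 5:5 3:3 1:1  a_15=24
[q^18] f(1)=1,f(2)=2,f(3)=3,f(6)=6,f(9)=9,f(18)=18 ⇒ 39
n=22: 22·1 11·2 2·11 1·22  f→[22+11+2+1]=36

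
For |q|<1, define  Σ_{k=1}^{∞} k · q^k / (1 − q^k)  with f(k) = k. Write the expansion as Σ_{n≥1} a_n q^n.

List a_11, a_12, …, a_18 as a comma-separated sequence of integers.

12, 28, 14, 24, 24, 31, 18, 39

n=11: 11·1 1·11  f→[11+1]=12
d|12:{12,6,4,3,2,1}  Σf=12+6+4+3+2+1=28
q^13  k|13↦f(k): 1:1 13:13  a_13=14
q^14  k|14↦f(k): 1:1 2:2 7:7 14:14  a_14=24
d|15:{15,5,3,1}  Σf=15+5+3+1=24
q^16  k|16↦f(k): 1:1 2:2 4:4 8:8 16:16  a_16=31
n=17: 1·17 17·1  f→[1+17]=18
[q^18] f(18)=18,f(9)=9,f(6)=6,f(3)=3,f(2)=2,f(1)=1 ⇒ 39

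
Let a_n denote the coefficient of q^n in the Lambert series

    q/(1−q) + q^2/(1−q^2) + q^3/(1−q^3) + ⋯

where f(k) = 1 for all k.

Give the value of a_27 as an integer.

a_27 = 4

d|27:{27,9,3,1}  Σf=1+1+1+1=4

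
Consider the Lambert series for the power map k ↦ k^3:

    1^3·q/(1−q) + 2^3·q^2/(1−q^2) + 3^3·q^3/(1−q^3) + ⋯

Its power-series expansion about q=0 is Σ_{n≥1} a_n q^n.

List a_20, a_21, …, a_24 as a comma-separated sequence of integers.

9198, 9632, 11988, 12168, 16380

q^20  k|20↦f(k): 1:1 2:8 4:64 5:125 10:1000 20:8000  a_20=9198
n=21: 1·21 3·7 7·3 21·1  f→[1+27+343+9261]=9632
d|22:{22,11,2,1}  Σf=10648+1331+8+1=11988
d|23:{1,23}  Σf=1+12167=12168
q^24  k|24↦f(k): 24:13824 12:1728 8:512 6:216 4:64 3:27 2:8 1:1  a_24=16380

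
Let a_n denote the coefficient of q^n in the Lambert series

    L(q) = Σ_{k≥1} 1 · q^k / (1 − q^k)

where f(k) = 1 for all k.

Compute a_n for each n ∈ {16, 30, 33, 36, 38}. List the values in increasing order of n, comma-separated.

d|16:{1,2,4,8,16}  Σf=1+1+1+1+1=5
d|30:{30,15,10,6,5,3,2,1}  Σf=1+1+1+1+1+1+1+1=8
d|33:{1,3,11,33}  Σf=1+1+1+1=4
[q^36] f(36)=1,f(18)=1,f(12)=1,f(9)=1,f(6)=1,f(4)=1,f(3)=1,f(2)=1,f(1)=1 ⇒ 9
q^38  k|38↦f(k): 38:1 19:1 2:1 1:1  a_38=4

5, 8, 4, 9, 4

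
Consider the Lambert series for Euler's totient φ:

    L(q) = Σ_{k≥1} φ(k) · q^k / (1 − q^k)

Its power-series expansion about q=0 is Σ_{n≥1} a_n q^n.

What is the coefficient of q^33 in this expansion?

[q^33] φ(1)=1,φ(3)=2,φ(11)=10,φ(33)=20 ⇒ 33

a_33 = 33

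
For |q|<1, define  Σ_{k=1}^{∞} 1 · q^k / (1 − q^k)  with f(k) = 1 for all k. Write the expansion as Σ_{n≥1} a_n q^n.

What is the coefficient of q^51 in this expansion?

q^51  k|51↦f(k): 1:1 3:1 17:1 51:1  a_51=4

a_51 = 4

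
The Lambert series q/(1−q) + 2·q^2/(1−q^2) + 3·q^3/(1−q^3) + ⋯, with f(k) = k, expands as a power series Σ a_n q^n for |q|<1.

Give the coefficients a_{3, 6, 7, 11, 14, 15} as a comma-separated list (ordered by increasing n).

q^3  k|3↦f(k): 3:3 1:1  a_3=4
q^6  k|6↦f(k): 1:1 2:2 3:3 6:6  a_6=12
n=7: 7·1 1·7  f→[7+1]=8
[q^11] f(11)=11,f(1)=1 ⇒ 12
d|14:{1,2,7,14}  Σf=1+2+7+14=24
[q^15] f(15)=15,f(5)=5,f(3)=3,f(1)=1 ⇒ 24

4, 12, 8, 12, 24, 24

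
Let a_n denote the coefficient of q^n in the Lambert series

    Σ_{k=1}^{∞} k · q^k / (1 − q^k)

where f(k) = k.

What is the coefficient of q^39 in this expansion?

a_39 = 56

q^39  k|39↦f(k): 39:39 13:13 3:3 1:1  a_39=56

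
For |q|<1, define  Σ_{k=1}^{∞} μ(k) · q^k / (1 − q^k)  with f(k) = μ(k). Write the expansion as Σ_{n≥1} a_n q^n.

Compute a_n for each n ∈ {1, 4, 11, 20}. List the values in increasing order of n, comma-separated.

1, 0, 0, 0

q^1  k|1↦μ(k): 1:1  a_1=1
n=4: 1·4 2·2 4·1  μ→[1+(-1)+0]=0
d|11:{1,11}  Σμ=1+(-1)=0
d|20:{1,2,4,5,10,20}  Σμ=1+(-1)+0+(-1)+1+0=0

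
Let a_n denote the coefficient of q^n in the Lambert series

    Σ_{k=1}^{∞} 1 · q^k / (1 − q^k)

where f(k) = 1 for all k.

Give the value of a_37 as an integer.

a_37 = 2

[q^37] f(1)=1,f(37)=1 ⇒ 2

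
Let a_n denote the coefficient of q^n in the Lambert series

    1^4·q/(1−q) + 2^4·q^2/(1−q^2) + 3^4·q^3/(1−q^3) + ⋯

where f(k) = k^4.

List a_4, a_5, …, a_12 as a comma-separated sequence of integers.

[q^4] f(4)=256,f(2)=16,f(1)=1 ⇒ 273
q^5  k|5↦f(k): 5:625 1:1  a_5=626
n=6: 6·1 3·2 2·3 1·6  f→[1296+81+16+1]=1394
q^7  k|7↦f(k): 7:2401 1:1  a_7=2402
d|8:{1,2,4,8}  Σf=1+16+256+4096=4369
q^9  k|9↦f(k): 1:1 3:81 9:6561  a_9=6643
d|10:{1,2,5,10}  Σf=1+16+625+10000=10642
[q^11] f(11)=14641,f(1)=1 ⇒ 14642
[q^12] f(1)=1,f(2)=16,f(3)=81,f(4)=256,f(6)=1296,f(12)=20736 ⇒ 22386

273, 626, 1394, 2402, 4369, 6643, 10642, 14642, 22386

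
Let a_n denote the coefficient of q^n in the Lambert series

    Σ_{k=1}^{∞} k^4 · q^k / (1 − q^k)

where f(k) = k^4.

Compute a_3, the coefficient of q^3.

a_3 = 82

d|3:{3,1}  Σf=81+1=82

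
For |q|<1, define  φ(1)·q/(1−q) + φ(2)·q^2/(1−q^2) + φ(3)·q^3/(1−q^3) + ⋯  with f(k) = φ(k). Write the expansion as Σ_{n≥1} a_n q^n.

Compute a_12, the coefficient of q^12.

q^12  k|12↦φ(k): 1:1 2:1 3:2 4:2 6:2 12:4  a_12=12

a_12 = 12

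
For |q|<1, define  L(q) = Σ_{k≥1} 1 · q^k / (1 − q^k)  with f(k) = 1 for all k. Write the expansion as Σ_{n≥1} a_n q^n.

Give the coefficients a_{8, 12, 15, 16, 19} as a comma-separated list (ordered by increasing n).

4, 6, 4, 5, 2

d|8:{1,2,4,8}  Σf=1+1+1+1=4
[q^12] f(1)=1,f(2)=1,f(3)=1,f(4)=1,f(6)=1,f(12)=1 ⇒ 6
q^15  k|15↦f(k): 1:1 3:1 5:1 15:1  a_15=4
q^16  k|16↦f(k): 16:1 8:1 4:1 2:1 1:1  a_16=5
[q^19] f(1)=1,f(19)=1 ⇒ 2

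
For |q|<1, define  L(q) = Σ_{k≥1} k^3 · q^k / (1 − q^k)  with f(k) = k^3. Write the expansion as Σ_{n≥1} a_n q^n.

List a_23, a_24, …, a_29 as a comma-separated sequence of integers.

12168, 16380, 15751, 19782, 20440, 25112, 24390

[q^23] f(1)=1,f(23)=12167 ⇒ 12168
[q^24] f(1)=1,f(2)=8,f(3)=27,f(4)=64,f(6)=216,f(8)=512,f(12)=1728,f(24)=13824 ⇒ 16380
[q^25] f(1)=1,f(5)=125,f(25)=15625 ⇒ 15751
[q^26] f(1)=1,f(2)=8,f(13)=2197,f(26)=17576 ⇒ 19782
d|27:{27,9,3,1}  Σf=19683+729+27+1=20440
q^28  k|28↦f(k): 28:21952 14:2744 7:343 4:64 2:8 1:1  a_28=25112
n=29: 29·1 1·29  f→[24389+1]=24390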